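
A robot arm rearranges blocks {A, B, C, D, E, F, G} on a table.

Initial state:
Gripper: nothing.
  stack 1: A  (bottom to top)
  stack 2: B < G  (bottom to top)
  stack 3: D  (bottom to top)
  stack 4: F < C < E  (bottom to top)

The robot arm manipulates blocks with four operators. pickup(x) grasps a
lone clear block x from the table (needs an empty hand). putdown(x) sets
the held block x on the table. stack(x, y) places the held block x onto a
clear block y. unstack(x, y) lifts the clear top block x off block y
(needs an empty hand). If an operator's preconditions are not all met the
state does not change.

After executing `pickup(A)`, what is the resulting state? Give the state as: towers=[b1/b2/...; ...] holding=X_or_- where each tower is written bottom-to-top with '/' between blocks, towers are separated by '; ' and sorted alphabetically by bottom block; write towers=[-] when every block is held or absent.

before: towers=[A; B/G; D; F/C/E] holding=-
pre[pickup(A)]: clear(A) ok, ontable(A) ok, handempty ok
all met → apply pickup(A)
after:  towers=[B/G; D; F/C/E] holding=A

towers=[B/G; D; F/C/E] holding=A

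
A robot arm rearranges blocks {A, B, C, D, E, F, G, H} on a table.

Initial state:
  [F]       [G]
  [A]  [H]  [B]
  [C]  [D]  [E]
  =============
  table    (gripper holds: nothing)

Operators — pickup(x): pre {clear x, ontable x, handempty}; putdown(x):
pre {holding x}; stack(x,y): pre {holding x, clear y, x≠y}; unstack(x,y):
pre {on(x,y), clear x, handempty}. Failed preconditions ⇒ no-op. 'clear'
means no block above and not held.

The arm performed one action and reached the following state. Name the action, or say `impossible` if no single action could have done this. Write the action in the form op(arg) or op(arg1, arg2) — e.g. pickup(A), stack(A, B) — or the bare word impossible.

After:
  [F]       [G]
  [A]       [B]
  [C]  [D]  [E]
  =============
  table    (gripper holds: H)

unstack(H, D)

target: towers=[C/A/F; D; E/B/G] holding=H
     unstack(G, B) → towers=[C/A/F; D/H; E/B] holding=G
     unstack(H, D) → towers=[C/A/F; D; E/B/G] holding=H  ← match
     unstack(F, A) → towers=[C/A; D/H; E/B/G] holding=F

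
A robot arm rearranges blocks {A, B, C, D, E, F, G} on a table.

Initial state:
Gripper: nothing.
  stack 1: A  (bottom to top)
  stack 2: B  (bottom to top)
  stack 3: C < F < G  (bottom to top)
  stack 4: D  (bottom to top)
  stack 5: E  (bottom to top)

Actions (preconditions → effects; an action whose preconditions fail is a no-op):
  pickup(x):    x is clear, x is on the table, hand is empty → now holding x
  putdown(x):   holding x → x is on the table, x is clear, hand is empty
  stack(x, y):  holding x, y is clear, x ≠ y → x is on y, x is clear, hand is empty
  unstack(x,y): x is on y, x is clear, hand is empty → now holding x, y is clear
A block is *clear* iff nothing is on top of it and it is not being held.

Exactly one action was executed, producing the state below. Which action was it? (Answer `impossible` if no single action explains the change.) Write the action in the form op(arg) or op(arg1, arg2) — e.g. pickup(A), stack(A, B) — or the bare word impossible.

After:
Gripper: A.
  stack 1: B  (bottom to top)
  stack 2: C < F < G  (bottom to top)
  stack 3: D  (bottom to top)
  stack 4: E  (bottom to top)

pickup(A)

target: towers=[B; C/F/G; D; E] holding=A
         pickup(B) → towers=[A; C/F/G; D; E] holding=B
     unstack(G, F) → towers=[A; B; C/F; D; E] holding=G
         pickup(D) → towers=[A; B; C/F/G; E] holding=D
         pickup(A) → towers=[B; C/F/G; D; E] holding=A  ← match
         pickup(E) → towers=[A; B; C/F/G; D] holding=E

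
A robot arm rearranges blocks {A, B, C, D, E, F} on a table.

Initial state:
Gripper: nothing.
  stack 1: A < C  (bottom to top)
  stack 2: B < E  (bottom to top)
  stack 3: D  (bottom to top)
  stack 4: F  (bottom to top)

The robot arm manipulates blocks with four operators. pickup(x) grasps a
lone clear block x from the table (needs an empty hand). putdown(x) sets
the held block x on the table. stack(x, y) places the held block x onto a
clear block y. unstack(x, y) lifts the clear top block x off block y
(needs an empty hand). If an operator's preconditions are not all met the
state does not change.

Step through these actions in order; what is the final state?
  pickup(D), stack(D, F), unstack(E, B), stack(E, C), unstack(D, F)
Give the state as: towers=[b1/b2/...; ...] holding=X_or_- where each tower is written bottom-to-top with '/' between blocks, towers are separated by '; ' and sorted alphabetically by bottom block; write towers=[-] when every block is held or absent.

towers=[A/C/E; B; F] holding=D

step 1 (pickup(D)): towers=[A/C; B/E; F] holding=D
step 2 (stack(D, F)): towers=[A/C; B/E; F/D] holding=-
step 3 (unstack(E, B)): towers=[A/C; B; F/D] holding=E
step 4 (stack(E, C)): towers=[A/C/E; B; F/D] holding=-
step 5 (unstack(D, F)): towers=[A/C/E; B; F] holding=D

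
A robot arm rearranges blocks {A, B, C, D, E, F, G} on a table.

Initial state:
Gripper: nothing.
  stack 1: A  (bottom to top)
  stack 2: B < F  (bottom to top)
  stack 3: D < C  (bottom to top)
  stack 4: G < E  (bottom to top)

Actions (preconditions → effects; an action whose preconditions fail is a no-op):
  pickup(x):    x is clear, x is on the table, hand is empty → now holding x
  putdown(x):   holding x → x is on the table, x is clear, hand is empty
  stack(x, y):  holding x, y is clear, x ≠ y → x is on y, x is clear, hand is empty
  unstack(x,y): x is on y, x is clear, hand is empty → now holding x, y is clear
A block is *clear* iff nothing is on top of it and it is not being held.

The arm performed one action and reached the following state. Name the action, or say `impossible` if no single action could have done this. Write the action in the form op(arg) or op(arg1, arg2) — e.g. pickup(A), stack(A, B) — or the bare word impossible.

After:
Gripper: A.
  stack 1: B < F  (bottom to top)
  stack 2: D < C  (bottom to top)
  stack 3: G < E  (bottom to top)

target: towers=[B/F; D/C; G/E] holding=A
     unstack(F, B) → towers=[A; B; D/C; G/E] holding=F
         pickup(A) → towers=[B/F; D/C; G/E] holding=A  ← match
     unstack(E, G) → towers=[A; B/F; D/C; G] holding=E
     unstack(C, D) → towers=[A; B/F; D; G/E] holding=C

pickup(A)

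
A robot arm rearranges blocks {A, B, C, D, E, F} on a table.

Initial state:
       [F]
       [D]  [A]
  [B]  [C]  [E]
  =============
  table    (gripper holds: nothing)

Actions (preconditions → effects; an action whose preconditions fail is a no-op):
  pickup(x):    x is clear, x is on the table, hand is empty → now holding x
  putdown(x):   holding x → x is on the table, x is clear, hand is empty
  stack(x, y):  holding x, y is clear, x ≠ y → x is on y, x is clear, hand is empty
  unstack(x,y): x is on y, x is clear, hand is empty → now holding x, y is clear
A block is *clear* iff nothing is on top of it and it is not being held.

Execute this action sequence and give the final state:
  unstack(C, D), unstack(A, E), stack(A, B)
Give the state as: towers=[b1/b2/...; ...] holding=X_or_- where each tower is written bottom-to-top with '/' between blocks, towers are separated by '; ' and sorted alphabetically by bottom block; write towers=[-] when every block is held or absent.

step 1 (unstack(C, D)) [no-op]: towers=[B; C/D/F; E/A] holding=-
step 2 (unstack(A, E)): towers=[B; C/D/F; E] holding=A
step 3 (stack(A, B)): towers=[B/A; C/D/F; E] holding=-

towers=[B/A; C/D/F; E] holding=-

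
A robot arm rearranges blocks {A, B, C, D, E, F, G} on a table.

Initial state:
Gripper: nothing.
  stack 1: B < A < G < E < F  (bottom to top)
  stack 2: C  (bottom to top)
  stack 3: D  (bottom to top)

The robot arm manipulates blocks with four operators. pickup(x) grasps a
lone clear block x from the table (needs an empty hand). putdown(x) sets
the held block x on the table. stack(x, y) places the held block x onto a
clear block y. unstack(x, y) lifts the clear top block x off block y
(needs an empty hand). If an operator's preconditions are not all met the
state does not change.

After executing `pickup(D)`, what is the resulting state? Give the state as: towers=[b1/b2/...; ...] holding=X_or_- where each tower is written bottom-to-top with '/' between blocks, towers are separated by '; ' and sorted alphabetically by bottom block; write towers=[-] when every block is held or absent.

towers=[B/A/G/E/F; C] holding=D

before: towers=[B/A/G/E/F; C; D] holding=-
pre[pickup(D)]: clear(D) yes, ontable(D) yes, handempty yes
all met → apply pickup(D)
after:  towers=[B/A/G/E/F; C] holding=D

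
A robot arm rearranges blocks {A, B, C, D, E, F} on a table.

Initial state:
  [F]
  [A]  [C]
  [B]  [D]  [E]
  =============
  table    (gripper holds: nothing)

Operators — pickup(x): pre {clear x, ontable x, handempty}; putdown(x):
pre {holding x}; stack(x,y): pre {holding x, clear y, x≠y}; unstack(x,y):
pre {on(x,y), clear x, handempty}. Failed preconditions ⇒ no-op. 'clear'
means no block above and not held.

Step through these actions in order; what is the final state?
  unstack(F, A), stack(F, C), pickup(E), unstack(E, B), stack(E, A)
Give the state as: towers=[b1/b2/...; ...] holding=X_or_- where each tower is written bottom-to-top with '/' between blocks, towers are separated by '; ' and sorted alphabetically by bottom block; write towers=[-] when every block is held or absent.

step 1 (unstack(F, A)): towers=[B/A; D/C; E] holding=F
step 2 (stack(F, C)): towers=[B/A; D/C/F; E] holding=-
step 3 (pickup(E)): towers=[B/A; D/C/F] holding=E
step 4 (unstack(E, B)) [no-op]: towers=[B/A; D/C/F] holding=E
step 5 (stack(E, A)): towers=[B/A/E; D/C/F] holding=-

towers=[B/A/E; D/C/F] holding=-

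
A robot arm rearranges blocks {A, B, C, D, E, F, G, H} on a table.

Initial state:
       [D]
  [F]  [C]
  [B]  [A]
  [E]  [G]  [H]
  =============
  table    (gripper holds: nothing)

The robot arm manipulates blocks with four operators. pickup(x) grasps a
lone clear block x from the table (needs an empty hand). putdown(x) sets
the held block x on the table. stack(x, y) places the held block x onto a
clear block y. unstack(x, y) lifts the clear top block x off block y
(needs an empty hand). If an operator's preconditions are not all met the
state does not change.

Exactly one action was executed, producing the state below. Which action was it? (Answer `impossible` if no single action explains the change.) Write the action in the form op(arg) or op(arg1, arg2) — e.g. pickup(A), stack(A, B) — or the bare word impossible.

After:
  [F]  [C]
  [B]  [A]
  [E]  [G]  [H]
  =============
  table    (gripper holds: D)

unstack(D, C)

target: towers=[E/B/F; G/A/C; H] holding=D
         pickup(H) → towers=[E/B/F; G/A/C/D] holding=H
     unstack(F, B) → towers=[E/B; G/A/C/D; H] holding=F
     unstack(D, C) → towers=[E/B/F; G/A/C; H] holding=D  ← match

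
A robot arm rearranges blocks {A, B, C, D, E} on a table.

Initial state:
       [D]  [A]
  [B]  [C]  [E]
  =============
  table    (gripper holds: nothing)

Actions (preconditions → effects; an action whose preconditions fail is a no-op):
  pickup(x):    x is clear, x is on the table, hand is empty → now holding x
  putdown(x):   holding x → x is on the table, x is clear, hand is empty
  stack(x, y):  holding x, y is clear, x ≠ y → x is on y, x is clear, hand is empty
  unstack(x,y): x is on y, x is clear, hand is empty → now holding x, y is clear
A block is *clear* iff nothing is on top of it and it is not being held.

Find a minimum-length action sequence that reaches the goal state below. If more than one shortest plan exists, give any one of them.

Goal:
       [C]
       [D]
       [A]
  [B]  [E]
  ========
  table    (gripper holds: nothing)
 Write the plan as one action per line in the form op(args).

unstack(D, C)
stack(D, A)
pickup(C)
stack(C, D)

step 1 (unstack(D, C)): towers=[B; C; E/A] holding=D
step 2 (stack(D, A)): towers=[B; C; E/A/D] holding=-
step 3 (pickup(C)): towers=[B; E/A/D] holding=C
step 4 (stack(C, D)): towers=[B; E/A/D/C] holding=-
goal check: towers=[B; E/A/D/C] holding=- — reached (length 4, optimal by BFS)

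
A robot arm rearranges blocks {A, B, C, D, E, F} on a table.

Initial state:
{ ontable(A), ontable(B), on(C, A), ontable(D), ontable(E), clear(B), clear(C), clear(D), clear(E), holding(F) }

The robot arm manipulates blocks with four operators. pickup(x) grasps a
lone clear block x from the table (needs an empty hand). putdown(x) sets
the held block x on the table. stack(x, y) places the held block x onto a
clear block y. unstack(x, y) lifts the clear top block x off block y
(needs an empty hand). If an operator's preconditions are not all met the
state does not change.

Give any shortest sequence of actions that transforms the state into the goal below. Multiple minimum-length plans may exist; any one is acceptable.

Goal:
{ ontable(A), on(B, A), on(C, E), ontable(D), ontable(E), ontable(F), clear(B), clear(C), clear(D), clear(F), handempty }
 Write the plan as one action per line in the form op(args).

putdown(F)
unstack(C, A)
stack(C, E)
pickup(B)
stack(B, A)

step 1 (putdown(F)): towers=[A/C; B; D; E; F] holding=-
step 2 (unstack(C, A)): towers=[A; B; D; E; F] holding=C
step 3 (stack(C, E)): towers=[A; B; D; E/C; F] holding=-
step 4 (pickup(B)): towers=[A; D; E/C; F] holding=B
step 5 (stack(B, A)): towers=[A/B; D; E/C; F] holding=-
goal check: towers=[A/B; D; E/C; F] holding=- — reached (length 5, optimal by BFS)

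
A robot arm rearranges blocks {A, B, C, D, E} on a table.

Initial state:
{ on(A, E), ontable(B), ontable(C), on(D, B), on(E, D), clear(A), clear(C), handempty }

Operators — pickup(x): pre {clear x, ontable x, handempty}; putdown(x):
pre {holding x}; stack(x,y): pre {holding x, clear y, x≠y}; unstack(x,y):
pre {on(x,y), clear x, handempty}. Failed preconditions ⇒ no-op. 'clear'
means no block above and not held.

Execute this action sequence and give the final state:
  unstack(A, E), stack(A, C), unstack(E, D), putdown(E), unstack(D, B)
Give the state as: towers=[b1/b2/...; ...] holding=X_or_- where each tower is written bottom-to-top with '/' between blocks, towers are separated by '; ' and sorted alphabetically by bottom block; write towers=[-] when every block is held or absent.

towers=[B; C/A; E] holding=D

step 1 (unstack(A, E)): towers=[B/D/E; C] holding=A
step 2 (stack(A, C)): towers=[B/D/E; C/A] holding=-
step 3 (unstack(E, D)): towers=[B/D; C/A] holding=E
step 4 (putdown(E)): towers=[B/D; C/A; E] holding=-
step 5 (unstack(D, B)): towers=[B; C/A; E] holding=D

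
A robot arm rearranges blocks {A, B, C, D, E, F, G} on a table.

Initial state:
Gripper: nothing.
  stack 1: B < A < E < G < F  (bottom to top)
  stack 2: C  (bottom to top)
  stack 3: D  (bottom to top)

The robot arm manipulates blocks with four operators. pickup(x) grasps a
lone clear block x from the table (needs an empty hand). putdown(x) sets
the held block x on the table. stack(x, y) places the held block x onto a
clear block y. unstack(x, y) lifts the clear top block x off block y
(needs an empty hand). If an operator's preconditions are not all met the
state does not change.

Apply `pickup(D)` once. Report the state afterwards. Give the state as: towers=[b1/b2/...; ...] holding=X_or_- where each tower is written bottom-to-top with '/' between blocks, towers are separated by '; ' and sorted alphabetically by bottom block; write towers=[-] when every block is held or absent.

towers=[B/A/E/G/F; C] holding=D

before: towers=[B/A/E/G/F; C; D] holding=-
pre[pickup(D)]: clear(D) yes, ontable(D) yes, handempty yes
all met → apply pickup(D)
after:  towers=[B/A/E/G/F; C] holding=D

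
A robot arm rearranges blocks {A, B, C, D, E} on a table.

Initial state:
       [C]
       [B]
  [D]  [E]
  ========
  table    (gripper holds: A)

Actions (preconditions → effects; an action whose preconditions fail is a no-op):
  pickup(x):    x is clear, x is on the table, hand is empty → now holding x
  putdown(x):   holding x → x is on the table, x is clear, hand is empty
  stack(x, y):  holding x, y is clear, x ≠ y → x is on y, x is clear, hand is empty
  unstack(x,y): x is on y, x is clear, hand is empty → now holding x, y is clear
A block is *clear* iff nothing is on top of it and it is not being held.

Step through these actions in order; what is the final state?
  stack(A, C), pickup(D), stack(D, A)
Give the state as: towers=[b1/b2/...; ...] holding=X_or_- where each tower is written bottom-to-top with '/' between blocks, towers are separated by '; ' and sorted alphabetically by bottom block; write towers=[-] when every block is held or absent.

towers=[E/B/C/A/D] holding=-

step 1 (stack(A, C)): towers=[D; E/B/C/A] holding=-
step 2 (pickup(D)): towers=[E/B/C/A] holding=D
step 3 (stack(D, A)): towers=[E/B/C/A/D] holding=-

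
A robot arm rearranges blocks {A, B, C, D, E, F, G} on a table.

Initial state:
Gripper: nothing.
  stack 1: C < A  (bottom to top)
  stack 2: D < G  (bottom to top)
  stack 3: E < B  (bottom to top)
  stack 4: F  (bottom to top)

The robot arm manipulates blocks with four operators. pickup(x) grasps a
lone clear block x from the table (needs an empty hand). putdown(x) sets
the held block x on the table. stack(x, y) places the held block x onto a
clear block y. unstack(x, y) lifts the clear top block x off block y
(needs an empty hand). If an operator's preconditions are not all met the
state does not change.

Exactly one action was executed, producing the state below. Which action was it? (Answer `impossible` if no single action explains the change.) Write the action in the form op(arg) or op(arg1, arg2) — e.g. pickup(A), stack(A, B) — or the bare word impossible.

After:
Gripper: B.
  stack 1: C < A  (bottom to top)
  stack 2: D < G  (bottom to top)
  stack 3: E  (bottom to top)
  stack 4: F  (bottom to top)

target: towers=[C/A; D/G; E; F] holding=B
     unstack(B, E) → towers=[C/A; D/G; E; F] holding=B  ← match
         pickup(F) → towers=[C/A; D/G; E/B] holding=F
     unstack(G, D) → towers=[C/A; D; E/B; F] holding=G
     unstack(A, C) → towers=[C; D/G; E/B; F] holding=A

unstack(B, E)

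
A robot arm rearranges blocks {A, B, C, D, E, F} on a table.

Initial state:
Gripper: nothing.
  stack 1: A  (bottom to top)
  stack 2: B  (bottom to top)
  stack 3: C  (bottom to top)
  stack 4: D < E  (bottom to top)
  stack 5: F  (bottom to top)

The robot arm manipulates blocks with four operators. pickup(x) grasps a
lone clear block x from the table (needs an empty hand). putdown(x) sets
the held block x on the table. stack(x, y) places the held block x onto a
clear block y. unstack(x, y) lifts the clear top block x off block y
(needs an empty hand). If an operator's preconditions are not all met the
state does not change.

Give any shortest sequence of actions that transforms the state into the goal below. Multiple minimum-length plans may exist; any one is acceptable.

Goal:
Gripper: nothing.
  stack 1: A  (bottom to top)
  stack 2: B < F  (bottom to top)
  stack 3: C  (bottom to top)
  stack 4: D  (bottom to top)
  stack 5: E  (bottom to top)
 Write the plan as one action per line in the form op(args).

step 1 (pickup(F)): towers=[A; B; C; D/E] holding=F
step 2 (stack(F, B)): towers=[A; B/F; C; D/E] holding=-
step 3 (unstack(E, D)): towers=[A; B/F; C; D] holding=E
step 4 (putdown(E)): towers=[A; B/F; C; D; E] holding=-
goal check: towers=[A; B/F; C; D; E] holding=- — reached (length 4, optimal by BFS)

pickup(F)
stack(F, B)
unstack(E, D)
putdown(E)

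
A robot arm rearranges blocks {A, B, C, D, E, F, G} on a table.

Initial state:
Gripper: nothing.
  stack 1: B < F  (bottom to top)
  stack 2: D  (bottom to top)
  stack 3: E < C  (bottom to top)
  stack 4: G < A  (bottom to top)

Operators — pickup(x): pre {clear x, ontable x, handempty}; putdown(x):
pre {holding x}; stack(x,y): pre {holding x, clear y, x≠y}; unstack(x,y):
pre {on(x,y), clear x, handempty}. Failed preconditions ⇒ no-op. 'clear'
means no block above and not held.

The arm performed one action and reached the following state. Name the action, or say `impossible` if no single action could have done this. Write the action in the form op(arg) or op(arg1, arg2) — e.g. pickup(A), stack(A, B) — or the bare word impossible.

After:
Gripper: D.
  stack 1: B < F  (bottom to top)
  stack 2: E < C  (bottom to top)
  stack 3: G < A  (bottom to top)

target: towers=[B/F; E/C; G/A] holding=D
     unstack(F, B) → towers=[B; D; E/C; G/A] holding=F
         pickup(D) → towers=[B/F; E/C; G/A] holding=D  ← match
     unstack(A, G) → towers=[B/F; D; E/C; G] holding=A
     unstack(C, E) → towers=[B/F; D; E; G/A] holding=C

pickup(D)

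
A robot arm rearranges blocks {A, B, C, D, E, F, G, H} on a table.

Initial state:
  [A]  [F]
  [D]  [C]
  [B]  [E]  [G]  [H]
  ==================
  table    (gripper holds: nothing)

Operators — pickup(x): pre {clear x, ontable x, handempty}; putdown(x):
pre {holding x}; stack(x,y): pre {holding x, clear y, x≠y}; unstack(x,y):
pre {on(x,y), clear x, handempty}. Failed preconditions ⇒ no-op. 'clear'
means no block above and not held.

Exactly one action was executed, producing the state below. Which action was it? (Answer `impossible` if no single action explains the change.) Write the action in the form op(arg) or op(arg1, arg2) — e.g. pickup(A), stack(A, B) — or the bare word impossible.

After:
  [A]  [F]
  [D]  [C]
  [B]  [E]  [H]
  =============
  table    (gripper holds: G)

target: towers=[B/D/A; E/C/F; H] holding=G
         pickup(G) → towers=[B/D/A; E/C/F; H] holding=G  ← match
     unstack(A, D) → towers=[B/D; E/C/F; G; H] holding=A
         pickup(H) → towers=[B/D/A; E/C/F; G] holding=H
     unstack(F, C) → towers=[B/D/A; E/C; G; H] holding=F

pickup(G)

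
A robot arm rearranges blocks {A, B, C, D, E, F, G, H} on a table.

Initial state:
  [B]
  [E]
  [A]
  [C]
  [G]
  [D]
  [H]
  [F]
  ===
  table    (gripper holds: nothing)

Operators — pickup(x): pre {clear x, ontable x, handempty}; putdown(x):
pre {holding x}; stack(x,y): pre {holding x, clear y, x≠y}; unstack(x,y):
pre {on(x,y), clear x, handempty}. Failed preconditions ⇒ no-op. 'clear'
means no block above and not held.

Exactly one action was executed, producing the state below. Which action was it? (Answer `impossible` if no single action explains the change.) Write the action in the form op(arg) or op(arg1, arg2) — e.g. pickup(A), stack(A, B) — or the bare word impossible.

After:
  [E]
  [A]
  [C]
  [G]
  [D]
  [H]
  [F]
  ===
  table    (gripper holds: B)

target: towers=[F/H/D/G/C/A/E] holding=B
     unstack(B, E) → towers=[F/H/D/G/C/A/E] holding=B  ← match

unstack(B, E)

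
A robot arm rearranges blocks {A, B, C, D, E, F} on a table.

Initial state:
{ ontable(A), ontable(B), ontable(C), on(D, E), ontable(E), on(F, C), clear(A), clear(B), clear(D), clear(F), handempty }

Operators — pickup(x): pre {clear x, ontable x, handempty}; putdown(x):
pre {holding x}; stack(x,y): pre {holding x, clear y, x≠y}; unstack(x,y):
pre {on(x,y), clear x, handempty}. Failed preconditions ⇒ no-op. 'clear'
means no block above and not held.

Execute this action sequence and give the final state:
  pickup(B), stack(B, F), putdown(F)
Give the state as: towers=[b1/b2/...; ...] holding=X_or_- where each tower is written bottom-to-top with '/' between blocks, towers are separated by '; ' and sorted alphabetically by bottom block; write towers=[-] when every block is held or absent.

towers=[A; C/F/B; E/D] holding=-

step 1 (pickup(B)): towers=[A; C/F; E/D] holding=B
step 2 (stack(B, F)): towers=[A; C/F/B; E/D] holding=-
step 3 (putdown(F)) [no-op]: towers=[A; C/F/B; E/D] holding=-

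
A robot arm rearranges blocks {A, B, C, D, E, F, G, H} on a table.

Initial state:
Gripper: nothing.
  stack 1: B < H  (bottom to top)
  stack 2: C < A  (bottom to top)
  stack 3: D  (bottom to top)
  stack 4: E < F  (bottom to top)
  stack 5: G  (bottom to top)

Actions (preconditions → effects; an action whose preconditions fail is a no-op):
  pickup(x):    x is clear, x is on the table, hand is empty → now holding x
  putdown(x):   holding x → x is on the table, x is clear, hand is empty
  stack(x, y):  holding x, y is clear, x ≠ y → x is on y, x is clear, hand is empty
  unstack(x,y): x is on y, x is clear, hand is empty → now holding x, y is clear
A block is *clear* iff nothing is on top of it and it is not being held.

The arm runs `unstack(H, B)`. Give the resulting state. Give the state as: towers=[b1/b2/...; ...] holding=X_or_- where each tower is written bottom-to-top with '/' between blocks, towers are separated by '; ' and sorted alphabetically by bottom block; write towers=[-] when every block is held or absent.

towers=[B; C/A; D; E/F; G] holding=H

before: towers=[B/H; C/A; D; E/F; G] holding=-
pre[unstack(H, B)]: on(H,B) ok, clear(H) ok, handempty ok
all met → apply unstack(H, B)
after:  towers=[B; C/A; D; E/F; G] holding=H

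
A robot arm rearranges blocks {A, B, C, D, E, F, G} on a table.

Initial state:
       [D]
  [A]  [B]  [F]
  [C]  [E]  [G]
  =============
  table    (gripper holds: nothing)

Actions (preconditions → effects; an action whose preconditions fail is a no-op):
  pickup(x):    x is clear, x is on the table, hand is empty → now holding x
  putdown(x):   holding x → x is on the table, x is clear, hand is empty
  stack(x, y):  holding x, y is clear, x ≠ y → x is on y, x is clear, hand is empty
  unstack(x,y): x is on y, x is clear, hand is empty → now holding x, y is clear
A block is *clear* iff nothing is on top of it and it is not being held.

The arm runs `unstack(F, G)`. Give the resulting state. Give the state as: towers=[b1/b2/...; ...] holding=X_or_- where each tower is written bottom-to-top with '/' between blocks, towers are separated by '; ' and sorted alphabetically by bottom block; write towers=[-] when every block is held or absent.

towers=[C/A; E/B/D; G] holding=F

before: towers=[C/A; E/B/D; G/F] holding=-
pre[unstack(F, G)]: on(F,G) yes, clear(F) yes, handempty yes
all met → apply unstack(F, G)
after:  towers=[C/A; E/B/D; G] holding=F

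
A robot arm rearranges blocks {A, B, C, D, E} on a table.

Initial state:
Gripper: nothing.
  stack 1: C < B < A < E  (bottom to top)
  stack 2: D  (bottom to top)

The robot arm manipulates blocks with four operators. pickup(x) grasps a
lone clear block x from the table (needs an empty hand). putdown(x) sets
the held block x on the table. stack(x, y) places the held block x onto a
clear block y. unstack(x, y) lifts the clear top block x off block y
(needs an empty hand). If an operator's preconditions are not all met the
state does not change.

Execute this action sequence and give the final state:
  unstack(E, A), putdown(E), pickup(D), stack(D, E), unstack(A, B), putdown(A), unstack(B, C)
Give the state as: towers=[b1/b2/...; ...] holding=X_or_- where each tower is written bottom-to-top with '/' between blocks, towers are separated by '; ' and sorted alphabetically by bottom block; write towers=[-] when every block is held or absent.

step 1 (unstack(E, A)): towers=[C/B/A; D] holding=E
step 2 (putdown(E)): towers=[C/B/A; D; E] holding=-
step 3 (pickup(D)): towers=[C/B/A; E] holding=D
step 4 (stack(D, E)): towers=[C/B/A; E/D] holding=-
step 5 (unstack(A, B)): towers=[C/B; E/D] holding=A
step 6 (putdown(A)): towers=[A; C/B; E/D] holding=-
step 7 (unstack(B, C)): towers=[A; C; E/D] holding=B

towers=[A; C; E/D] holding=B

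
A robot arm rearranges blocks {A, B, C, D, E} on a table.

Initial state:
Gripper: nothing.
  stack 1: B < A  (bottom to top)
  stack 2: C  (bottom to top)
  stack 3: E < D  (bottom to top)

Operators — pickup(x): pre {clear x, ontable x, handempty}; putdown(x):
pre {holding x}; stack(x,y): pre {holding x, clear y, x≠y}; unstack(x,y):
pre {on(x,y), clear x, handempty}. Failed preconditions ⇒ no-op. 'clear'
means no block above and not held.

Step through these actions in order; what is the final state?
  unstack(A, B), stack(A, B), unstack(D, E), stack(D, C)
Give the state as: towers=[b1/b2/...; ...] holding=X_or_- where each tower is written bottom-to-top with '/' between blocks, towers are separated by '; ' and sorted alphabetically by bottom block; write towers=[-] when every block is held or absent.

towers=[B/A; C/D; E] holding=-

step 1 (unstack(A, B)): towers=[B; C; E/D] holding=A
step 2 (stack(A, B)): towers=[B/A; C; E/D] holding=-
step 3 (unstack(D, E)): towers=[B/A; C; E] holding=D
step 4 (stack(D, C)): towers=[B/A; C/D; E] holding=-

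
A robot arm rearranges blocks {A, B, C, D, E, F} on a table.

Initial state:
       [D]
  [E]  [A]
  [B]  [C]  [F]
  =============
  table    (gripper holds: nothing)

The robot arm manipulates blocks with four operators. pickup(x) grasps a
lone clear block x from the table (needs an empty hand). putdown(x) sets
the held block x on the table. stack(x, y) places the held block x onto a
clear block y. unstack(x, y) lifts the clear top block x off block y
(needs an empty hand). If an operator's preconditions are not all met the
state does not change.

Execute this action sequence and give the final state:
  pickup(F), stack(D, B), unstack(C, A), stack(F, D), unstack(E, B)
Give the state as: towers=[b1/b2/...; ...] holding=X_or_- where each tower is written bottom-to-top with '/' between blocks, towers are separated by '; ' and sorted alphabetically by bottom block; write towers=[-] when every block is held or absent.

towers=[B; C/A/D/F] holding=E

step 1 (pickup(F)): towers=[B/E; C/A/D] holding=F
step 2 (stack(D, B)) [no-op]: towers=[B/E; C/A/D] holding=F
step 3 (unstack(C, A)) [no-op]: towers=[B/E; C/A/D] holding=F
step 4 (stack(F, D)): towers=[B/E; C/A/D/F] holding=-
step 5 (unstack(E, B)): towers=[B; C/A/D/F] holding=E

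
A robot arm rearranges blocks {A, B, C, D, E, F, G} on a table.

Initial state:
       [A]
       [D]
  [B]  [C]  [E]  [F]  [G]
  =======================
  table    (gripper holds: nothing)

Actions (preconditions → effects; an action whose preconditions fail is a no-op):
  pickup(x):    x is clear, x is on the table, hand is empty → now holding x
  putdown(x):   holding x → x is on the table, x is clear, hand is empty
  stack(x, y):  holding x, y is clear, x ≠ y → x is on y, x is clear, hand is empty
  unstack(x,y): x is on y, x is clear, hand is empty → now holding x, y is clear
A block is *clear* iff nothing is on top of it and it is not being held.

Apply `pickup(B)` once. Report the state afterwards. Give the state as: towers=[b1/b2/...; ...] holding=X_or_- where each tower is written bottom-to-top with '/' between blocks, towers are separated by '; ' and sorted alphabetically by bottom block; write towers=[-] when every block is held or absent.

before: towers=[B; C/D/A; E; F; G] holding=-
pre[pickup(B)]: clear(B) ok, ontable(B) ok, handempty ok
all met → apply pickup(B)
after:  towers=[C/D/A; E; F; G] holding=B

towers=[C/D/A; E; F; G] holding=B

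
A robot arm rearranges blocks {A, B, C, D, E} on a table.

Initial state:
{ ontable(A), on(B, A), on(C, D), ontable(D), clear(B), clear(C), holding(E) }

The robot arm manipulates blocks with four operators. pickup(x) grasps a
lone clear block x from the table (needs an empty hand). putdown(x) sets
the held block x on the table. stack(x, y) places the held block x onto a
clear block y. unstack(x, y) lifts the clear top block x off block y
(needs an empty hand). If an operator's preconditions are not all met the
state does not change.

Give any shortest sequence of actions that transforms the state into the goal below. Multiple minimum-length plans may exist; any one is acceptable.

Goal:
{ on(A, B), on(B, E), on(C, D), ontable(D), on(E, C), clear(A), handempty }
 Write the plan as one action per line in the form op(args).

step 1 (stack(E, C)): towers=[A/B; D/C/E] holding=-
step 2 (unstack(B, A)): towers=[A; D/C/E] holding=B
step 3 (stack(B, E)): towers=[A; D/C/E/B] holding=-
step 4 (pickup(A)): towers=[D/C/E/B] holding=A
step 5 (stack(A, B)): towers=[D/C/E/B/A] holding=-
goal check: towers=[D/C/E/B/A] holding=- — reached (length 5, optimal by BFS)

stack(E, C)
unstack(B, A)
stack(B, E)
pickup(A)
stack(A, B)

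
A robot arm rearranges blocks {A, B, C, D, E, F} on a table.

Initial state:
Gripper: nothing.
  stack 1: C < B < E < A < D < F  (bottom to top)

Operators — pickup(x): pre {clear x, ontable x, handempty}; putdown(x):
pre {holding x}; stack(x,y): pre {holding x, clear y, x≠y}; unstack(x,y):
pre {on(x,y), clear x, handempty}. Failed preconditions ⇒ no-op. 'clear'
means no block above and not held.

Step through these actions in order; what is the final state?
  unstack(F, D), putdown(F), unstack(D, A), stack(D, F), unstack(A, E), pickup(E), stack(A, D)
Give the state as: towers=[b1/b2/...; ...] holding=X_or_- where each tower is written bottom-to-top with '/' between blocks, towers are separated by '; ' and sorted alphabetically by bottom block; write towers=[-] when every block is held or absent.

step 1 (unstack(F, D)): towers=[C/B/E/A/D] holding=F
step 2 (putdown(F)): towers=[C/B/E/A/D; F] holding=-
step 3 (unstack(D, A)): towers=[C/B/E/A; F] holding=D
step 4 (stack(D, F)): towers=[C/B/E/A; F/D] holding=-
step 5 (unstack(A, E)): towers=[C/B/E; F/D] holding=A
step 6 (pickup(E)) [no-op]: towers=[C/B/E; F/D] holding=A
step 7 (stack(A, D)): towers=[C/B/E; F/D/A] holding=-

towers=[C/B/E; F/D/A] holding=-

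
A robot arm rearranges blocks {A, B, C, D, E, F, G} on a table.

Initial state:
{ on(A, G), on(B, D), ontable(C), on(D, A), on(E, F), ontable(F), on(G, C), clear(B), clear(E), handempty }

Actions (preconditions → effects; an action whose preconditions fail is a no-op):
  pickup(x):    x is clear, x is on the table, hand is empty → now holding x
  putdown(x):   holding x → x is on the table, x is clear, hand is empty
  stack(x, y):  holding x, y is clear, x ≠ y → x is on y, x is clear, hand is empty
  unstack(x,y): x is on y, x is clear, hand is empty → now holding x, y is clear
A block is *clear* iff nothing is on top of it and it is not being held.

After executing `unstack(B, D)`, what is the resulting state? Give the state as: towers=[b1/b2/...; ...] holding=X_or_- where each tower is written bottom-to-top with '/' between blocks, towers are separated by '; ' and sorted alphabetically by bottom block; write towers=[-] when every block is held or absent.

before: towers=[C/G/A/D/B; F/E] holding=-
pre[unstack(B, D)]: on(B,D) yes, clear(B) yes, handempty yes
all met → apply unstack(B, D)
after:  towers=[C/G/A/D; F/E] holding=B

towers=[C/G/A/D; F/E] holding=B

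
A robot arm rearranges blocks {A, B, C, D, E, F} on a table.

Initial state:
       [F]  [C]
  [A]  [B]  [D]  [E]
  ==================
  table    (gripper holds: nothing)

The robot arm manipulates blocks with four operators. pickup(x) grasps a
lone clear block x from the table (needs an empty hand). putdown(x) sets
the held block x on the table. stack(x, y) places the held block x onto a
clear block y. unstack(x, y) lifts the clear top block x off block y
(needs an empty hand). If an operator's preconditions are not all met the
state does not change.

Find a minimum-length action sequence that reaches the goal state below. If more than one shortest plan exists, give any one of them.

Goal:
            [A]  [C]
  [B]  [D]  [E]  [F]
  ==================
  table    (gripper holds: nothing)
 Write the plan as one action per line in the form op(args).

unstack(F, B)
putdown(F)
pickup(A)
stack(A, E)
unstack(C, D)
stack(C, F)

step 1 (unstack(F, B)): towers=[A; B; D/C; E] holding=F
step 2 (putdown(F)): towers=[A; B; D/C; E; F] holding=-
step 3 (pickup(A)): towers=[B; D/C; E; F] holding=A
step 4 (stack(A, E)): towers=[B; D/C; E/A; F] holding=-
step 5 (unstack(C, D)): towers=[B; D; E/A; F] holding=C
step 6 (stack(C, F)): towers=[B; D; E/A; F/C] holding=-
goal check: towers=[B; D; E/A; F/C] holding=- — reached (length 6, optimal by BFS)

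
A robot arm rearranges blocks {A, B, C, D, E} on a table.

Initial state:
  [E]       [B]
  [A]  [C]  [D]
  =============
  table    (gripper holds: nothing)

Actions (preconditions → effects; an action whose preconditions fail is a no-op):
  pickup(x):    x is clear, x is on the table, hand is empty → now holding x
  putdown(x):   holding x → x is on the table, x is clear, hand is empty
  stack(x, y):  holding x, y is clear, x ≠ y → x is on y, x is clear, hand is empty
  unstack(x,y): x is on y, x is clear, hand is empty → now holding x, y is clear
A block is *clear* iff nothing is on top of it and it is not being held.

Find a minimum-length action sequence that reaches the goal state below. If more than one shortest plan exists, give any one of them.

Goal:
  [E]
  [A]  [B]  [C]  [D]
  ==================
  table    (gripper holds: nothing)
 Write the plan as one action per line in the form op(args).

step 1 (unstack(B, D)): towers=[A/E; C; D] holding=B
step 2 (putdown(B)): towers=[A/E; B; C; D] holding=-
goal check: towers=[A/E; B; C; D] holding=- — reached (length 2, optimal by BFS)

unstack(B, D)
putdown(B)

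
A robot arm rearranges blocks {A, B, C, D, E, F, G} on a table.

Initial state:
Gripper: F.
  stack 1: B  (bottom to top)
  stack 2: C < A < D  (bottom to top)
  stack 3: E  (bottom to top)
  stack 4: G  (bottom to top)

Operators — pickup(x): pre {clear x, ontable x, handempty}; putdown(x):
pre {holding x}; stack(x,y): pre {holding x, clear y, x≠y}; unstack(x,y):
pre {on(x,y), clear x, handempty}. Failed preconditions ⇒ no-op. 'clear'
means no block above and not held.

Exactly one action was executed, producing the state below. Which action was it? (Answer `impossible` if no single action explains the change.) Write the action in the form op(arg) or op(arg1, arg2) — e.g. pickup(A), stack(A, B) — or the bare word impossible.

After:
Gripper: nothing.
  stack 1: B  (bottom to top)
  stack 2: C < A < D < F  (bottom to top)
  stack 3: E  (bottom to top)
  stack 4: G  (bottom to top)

stack(F, D)

target: towers=[B; C/A/D/F; E; G] holding=-
        putdown(F) → towers=[B; C/A/D; E; F; G] holding=-
       stack(F, B) → towers=[B/F; C/A/D; E; G] holding=-
       stack(F, G) → towers=[B; C/A/D; E; G/F] holding=-
       stack(F, D) → towers=[B; C/A/D/F; E; G] holding=-  ← match
       stack(F, E) → towers=[B; C/A/D; E/F; G] holding=-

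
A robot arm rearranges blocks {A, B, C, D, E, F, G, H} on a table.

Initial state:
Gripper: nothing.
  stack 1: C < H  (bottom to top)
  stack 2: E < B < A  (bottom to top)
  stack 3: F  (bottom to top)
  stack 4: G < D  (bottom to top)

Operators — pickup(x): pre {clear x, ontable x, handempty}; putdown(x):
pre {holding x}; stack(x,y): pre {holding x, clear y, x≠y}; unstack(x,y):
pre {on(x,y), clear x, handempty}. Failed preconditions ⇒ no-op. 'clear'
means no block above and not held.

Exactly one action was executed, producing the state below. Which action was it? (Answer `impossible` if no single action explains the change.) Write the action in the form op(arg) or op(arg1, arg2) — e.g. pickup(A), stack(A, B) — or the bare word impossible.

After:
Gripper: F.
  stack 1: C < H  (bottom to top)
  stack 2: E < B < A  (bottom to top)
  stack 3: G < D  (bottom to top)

pickup(F)

target: towers=[C/H; E/B/A; G/D] holding=F
     unstack(A, B) → towers=[C/H; E/B; F; G/D] holding=A
     unstack(H, C) → towers=[C; E/B/A; F; G/D] holding=H
         pickup(F) → towers=[C/H; E/B/A; G/D] holding=F  ← match
     unstack(D, G) → towers=[C/H; E/B/A; F; G] holding=D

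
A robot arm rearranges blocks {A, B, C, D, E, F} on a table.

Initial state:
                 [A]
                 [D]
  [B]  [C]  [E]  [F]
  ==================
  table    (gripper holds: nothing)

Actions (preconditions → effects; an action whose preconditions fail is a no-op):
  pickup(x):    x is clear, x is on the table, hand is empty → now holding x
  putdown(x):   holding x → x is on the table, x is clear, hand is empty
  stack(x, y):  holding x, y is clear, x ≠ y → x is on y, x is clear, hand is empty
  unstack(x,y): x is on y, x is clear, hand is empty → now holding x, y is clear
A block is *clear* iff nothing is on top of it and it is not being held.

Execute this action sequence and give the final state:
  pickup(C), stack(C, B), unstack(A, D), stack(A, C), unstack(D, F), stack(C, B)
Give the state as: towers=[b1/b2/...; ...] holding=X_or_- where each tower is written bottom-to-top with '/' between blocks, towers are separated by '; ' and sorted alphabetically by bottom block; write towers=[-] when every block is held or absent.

step 1 (pickup(C)): towers=[B; E; F/D/A] holding=C
step 2 (stack(C, B)): towers=[B/C; E; F/D/A] holding=-
step 3 (unstack(A, D)): towers=[B/C; E; F/D] holding=A
step 4 (stack(A, C)): towers=[B/C/A; E; F/D] holding=-
step 5 (unstack(D, F)): towers=[B/C/A; E; F] holding=D
step 6 (stack(C, B)) [no-op]: towers=[B/C/A; E; F] holding=D

towers=[B/C/A; E; F] holding=D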